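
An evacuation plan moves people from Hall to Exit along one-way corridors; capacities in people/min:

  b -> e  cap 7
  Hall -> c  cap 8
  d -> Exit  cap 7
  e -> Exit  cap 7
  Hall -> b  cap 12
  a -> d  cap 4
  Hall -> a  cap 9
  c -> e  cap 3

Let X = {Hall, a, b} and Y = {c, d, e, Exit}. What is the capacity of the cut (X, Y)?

19

Edges leaving {Hall, a, b}: Hall→c (8), a→d (4), b→e (7).
Cut capacity = 8 + 4 + 7 = 19.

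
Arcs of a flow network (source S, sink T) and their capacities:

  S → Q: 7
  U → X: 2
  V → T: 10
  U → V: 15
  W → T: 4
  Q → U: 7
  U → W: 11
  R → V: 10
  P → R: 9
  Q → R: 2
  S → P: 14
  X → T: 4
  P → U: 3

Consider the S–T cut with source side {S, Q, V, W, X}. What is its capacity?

Edges leaving {S, Q, V, W, X}: S→P (14), Q→R (2), Q→U (7), V→T (10), W→T (4), X→T (4).
Cut capacity = 14 + 2 + 7 + 10 + 4 + 4 = 41.

41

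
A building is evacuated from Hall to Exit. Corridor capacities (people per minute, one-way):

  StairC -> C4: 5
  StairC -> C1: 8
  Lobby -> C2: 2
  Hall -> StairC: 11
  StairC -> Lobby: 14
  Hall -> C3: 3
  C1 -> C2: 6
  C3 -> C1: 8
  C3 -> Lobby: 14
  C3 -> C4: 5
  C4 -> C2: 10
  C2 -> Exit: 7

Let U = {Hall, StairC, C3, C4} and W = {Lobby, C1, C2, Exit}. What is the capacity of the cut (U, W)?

54

Edges leaving {Hall, StairC, C3, C4}: StairC→Lobby (14), StairC→C1 (8), C3→Lobby (14), C3→C1 (8), C4→C2 (10).
Cut capacity = 14 + 8 + 14 + 8 + 10 = 54.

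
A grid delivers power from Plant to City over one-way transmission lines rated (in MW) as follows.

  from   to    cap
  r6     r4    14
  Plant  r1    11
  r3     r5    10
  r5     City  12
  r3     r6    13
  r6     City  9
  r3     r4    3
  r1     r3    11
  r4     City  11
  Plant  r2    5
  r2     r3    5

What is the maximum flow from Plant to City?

Augment Plant→r1→r3→r4→City: bottleneck 3, flow now 3.
Augment Plant→r1→r3→r5→City: bottleneck 8, flow now 11.
Augment Plant→r2→r3→r5→City: bottleneck 2, flow now 13.
Augment Plant→r2→r3→r6→City: bottleneck 3, flow now 16.
No augmenting path remains; maximum flow = 16.
In the residual graph, reachable from Plant: {Plant}.
Min-cut edges: Plant→r1 (11), Plant→r2 (5); capacity 11 + 5 = 16.
This cut is saturated, so no flow can exceed 16.

16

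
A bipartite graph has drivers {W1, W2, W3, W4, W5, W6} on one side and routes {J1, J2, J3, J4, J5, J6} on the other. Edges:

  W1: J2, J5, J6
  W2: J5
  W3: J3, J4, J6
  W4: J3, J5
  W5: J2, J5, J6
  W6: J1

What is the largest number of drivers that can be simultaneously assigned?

Unit-capacity flow: source→left, listed edges, right→sink; max matching = max flow.
Augmenting path W1→J2 (+1); matched 1.
Augmenting path W2→J5 (+1); matched 2.
Augmenting path W3→J3 (+1); matched 3.
Augmenting path W5→J6 (+1); matched 4.
Augmenting path W6→J1 (+1); matched 5.
Augmenting path W4→J3→W3→J4 (+1); matched 6.
No augmenting path remains; maximum matching = 6.
König certificate: {W1, W2, W3, W4, W5, W6} is a vertex cover of size 6 (every listed pair touches it), so no matching can be larger.

6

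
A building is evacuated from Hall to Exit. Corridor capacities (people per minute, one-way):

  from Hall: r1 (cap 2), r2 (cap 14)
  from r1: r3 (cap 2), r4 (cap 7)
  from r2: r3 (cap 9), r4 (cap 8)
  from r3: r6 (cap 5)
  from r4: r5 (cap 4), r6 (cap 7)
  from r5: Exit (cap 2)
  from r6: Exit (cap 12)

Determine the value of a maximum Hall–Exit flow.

Augment Hall→r1→r3→r6→Exit: bottleneck 2, flow now 2.
Augment Hall→r2→r3→r6→Exit: bottleneck 3, flow now 5.
Augment Hall→r2→r4→r5→Exit: bottleneck 2, flow now 7.
Augment Hall→r2→r4→r6→Exit: bottleneck 6, flow now 13.
Augment Hall→r2→r3→r1→r4→r6→Exit: bottleneck 1, flow now 14. (uses reverse residual edge)
No augmenting path remains; maximum flow = 14.
In the residual graph, reachable from Hall: {Hall, r1, r2, r3, r4, r5}.
Min-cut edges: r3→r6 (5), r4→r6 (7), r5→Exit (2); capacity 5 + 7 + 2 = 14.
This cut is saturated, so no flow can exceed 14.

14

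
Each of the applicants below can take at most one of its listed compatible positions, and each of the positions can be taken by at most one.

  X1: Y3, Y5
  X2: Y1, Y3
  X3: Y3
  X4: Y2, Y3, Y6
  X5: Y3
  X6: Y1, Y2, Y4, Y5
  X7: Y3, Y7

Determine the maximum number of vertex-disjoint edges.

6

Unit-capacity flow: source→left, listed edges, right→sink; max matching = max flow.
Augmenting path X1→Y3 (+1); matched 1.
Augmenting path X2→Y1 (+1); matched 2.
Augmenting path X4→Y2 (+1); matched 3.
Augmenting path X6→Y4 (+1); matched 4.
Augmenting path X7→Y7 (+1); matched 5.
Augmenting path X3→Y3→X1→Y5 (+1); matched 6.
No augmenting path remains; maximum matching = 6.
König certificate: {X1, X2, X4, X6, X7, Y3} is a vertex cover of size 6 (every listed pair touches it), so no matching can be larger.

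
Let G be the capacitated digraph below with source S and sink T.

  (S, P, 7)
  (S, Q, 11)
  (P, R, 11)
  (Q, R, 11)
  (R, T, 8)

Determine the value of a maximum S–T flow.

8

Augment S→P→R→T: bottleneck 7, flow now 7.
Augment S→Q→R→T: bottleneck 1, flow now 8.
No augmenting path remains; maximum flow = 8.
In the residual graph, reachable from S: {S, P, Q, R}.
Min-cut edges: R→T (8); capacity 8 = 8.
This cut is saturated, so no flow can exceed 8.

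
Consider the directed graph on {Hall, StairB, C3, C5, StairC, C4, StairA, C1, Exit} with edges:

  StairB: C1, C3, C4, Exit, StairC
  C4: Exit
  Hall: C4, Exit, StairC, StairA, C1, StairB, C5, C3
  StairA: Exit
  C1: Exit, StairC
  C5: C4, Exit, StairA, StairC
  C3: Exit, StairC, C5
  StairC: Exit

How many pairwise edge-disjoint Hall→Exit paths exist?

8

Assign every edge capacity 1; by Menger, the answer equals the max flow.
Path Hall→Exit (+1); total 1.
Path Hall→StairB→Exit (+1); total 2.
Path Hall→C3→Exit (+1); total 3.
Path Hall→C5→Exit (+1); total 4.
Path Hall→StairC→Exit (+1); total 5.
Path Hall→C4→Exit (+1); total 6.
Path Hall→StairA→Exit (+1); total 7.
Path Hall→C1→Exit (+1); total 8.
No residual Hall→Exit path; max flow = 8.
Certifying cut of size 8: {Hall→C1, Hall→C3, Hall→C4, Hall→C5, Hall→Exit, Hall→StairA, Hall→StairB, Hall→StairC}.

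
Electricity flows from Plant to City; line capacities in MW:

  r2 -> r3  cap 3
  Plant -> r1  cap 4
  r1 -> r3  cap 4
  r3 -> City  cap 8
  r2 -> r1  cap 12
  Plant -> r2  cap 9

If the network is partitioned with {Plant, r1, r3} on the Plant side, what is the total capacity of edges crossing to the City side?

Edges leaving {Plant, r1, r3}: Plant→r2 (9), r3→City (8).
Cut capacity = 9 + 8 = 17.

17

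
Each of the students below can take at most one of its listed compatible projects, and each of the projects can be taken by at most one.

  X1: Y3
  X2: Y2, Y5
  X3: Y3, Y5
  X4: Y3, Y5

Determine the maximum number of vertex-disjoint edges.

Unit-capacity flow: source→left, listed edges, right→sink; max matching = max flow.
Augmenting path X1→Y3 (+1); matched 1.
Augmenting path X2→Y2 (+1); matched 2.
Augmenting path X3→Y5 (+1); matched 3.
No augmenting path remains; maximum matching = 3.
König certificate: {X2, Y3, Y5} is a vertex cover of size 3 (every listed pair touches it), so no matching can be larger.

3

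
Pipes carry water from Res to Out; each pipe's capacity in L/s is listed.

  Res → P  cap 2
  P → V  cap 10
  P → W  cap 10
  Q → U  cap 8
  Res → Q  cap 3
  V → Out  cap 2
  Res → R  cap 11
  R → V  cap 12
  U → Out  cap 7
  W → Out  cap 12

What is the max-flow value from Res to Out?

Augment Res→P→V→Out: bottleneck 2, flow now 2.
Augment Res→Q→U→Out: bottleneck 3, flow now 5.
Augment Res→R→V→P→W→Out: bottleneck 2, flow now 7. (uses reverse residual edge)
No augmenting path remains; maximum flow = 7.
In the residual graph, reachable from Res: {Res, R, V}.
Min-cut edges: Res→P (2), Res→Q (3), V→Out (2); capacity 2 + 3 + 2 = 7.
This cut is saturated, so no flow can exceed 7.

7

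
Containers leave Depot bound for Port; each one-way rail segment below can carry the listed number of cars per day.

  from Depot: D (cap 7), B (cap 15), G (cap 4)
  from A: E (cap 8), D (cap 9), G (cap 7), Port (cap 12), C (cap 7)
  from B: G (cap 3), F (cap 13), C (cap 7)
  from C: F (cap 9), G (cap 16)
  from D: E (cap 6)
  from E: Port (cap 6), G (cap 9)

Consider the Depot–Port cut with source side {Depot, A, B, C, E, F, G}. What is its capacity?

Edges leaving {Depot, A, B, C, E, F, G}: Depot→D (7), A→D (9), A→Port (12), E→Port (6).
Cut capacity = 7 + 9 + 12 + 6 = 34.

34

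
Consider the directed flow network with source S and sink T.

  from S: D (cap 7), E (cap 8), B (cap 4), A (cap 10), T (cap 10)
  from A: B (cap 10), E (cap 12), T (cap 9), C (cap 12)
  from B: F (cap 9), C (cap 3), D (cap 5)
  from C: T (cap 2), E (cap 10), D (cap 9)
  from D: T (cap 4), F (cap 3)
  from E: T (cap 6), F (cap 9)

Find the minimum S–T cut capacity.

31

Augment S→T: bottleneck 10, flow now 10.
Augment S→A→T: bottleneck 9, flow now 19.
Augment S→D→T: bottleneck 4, flow now 23.
Augment S→E→T: bottleneck 6, flow now 29.
Augment S→A→C→T: bottleneck 1, flow now 30.
Augment S→B→C→T: bottleneck 1, flow now 31.
No augmenting path remains; maximum flow = 31.
By max-flow min-cut, the minimum cut capacity equals the max flow.
In the residual graph, reachable from S: {S, A, B, C, D, E, F}.
Min-cut edges: S→T (10), A→T (9), C→T (2), D→T (4), E→T (6); capacity 10 + 9 + 2 + 4 + 6 = 31.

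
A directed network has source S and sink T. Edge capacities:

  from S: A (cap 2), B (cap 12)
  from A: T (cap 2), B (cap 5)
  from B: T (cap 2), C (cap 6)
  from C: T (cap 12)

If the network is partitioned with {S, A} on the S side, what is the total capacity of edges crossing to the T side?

Edges leaving {S, A}: S→B (12), A→B (5), A→T (2).
Cut capacity = 12 + 5 + 2 = 19.

19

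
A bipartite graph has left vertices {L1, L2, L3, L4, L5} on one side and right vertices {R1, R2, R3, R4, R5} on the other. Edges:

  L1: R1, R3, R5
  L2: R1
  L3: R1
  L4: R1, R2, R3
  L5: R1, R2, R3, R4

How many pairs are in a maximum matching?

Unit-capacity flow: source→left, listed edges, right→sink; max matching = max flow.
Augmenting path L1→R1 (+1); matched 1.
Augmenting path L4→R2 (+1); matched 2.
Augmenting path L5→R3 (+1); matched 3.
Augmenting path L2→R1→L1→R5 (+1); matched 4.
No augmenting path remains; maximum matching = 4.
König certificate: {L1, L4, L5, R1} is a vertex cover of size 4 (every listed pair touches it), so no matching can be larger.

4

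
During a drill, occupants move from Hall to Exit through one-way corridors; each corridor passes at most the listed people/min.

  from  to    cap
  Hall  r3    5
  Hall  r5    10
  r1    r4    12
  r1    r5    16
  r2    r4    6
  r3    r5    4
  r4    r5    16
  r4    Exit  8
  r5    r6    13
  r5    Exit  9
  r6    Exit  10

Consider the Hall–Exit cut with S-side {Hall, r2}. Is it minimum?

No — its capacity is 21, but the minimum cut has capacity 14.

Given cut capacity: 5 + 10 + 6 = 21.
Augment Hall→r5→Exit: bottleneck 9, flow now 9.
Augment Hall→r5→r6→Exit: bottleneck 1, flow now 10.
Augment Hall→r3→r5→r6→Exit: bottleneck 4, flow now 14.
No augmenting path remains; maximum flow = 14.
In the residual graph, reachable from Hall: {Hall, r3}.
Min-cut edges: Hall→r5 (10), r3→r5 (4); capacity 10 + 4 = 14.
Cut capacity 21 exceeds the max flow 14, so it is not minimum.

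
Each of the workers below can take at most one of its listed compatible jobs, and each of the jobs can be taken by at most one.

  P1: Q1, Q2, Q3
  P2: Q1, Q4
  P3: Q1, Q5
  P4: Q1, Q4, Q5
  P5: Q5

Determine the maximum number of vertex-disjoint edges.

Unit-capacity flow: source→left, listed edges, right→sink; max matching = max flow.
Augmenting path P1→Q1 (+1); matched 1.
Augmenting path P2→Q4 (+1); matched 2.
Augmenting path P3→Q5 (+1); matched 3.
Augmenting path P4→Q1→P1→Q2 (+1); matched 4.
No augmenting path remains; maximum matching = 4.
König certificate: {P1, Q1, Q4, Q5} is a vertex cover of size 4 (every listed pair touches it), so no matching can be larger.

4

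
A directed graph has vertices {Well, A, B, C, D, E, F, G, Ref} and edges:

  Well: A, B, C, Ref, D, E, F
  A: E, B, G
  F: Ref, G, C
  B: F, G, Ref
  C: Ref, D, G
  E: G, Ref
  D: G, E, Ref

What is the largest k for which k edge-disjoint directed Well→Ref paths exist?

6

Assign every edge capacity 1; by Menger, the answer equals the max flow.
Path Well→Ref (+1); total 1.
Path Well→B→Ref (+1); total 2.
Path Well→C→Ref (+1); total 3.
Path Well→D→Ref (+1); total 4.
Path Well→E→Ref (+1); total 5.
Path Well→F→Ref (+1); total 6.
No residual Well→Ref path; max flow = 6.
Certifying cut of size 6: {B→Ref, C→Ref, D→Ref, E→Ref, F→Ref, Well→Ref}.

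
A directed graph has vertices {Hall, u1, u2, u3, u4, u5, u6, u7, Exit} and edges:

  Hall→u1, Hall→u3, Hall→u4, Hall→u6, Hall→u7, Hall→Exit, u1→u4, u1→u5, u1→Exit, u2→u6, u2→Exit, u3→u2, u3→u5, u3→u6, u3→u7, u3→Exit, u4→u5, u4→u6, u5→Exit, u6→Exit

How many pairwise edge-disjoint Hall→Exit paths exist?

5

Assign every edge capacity 1; by Menger, the answer equals the max flow.
Path Hall→Exit (+1); total 1.
Path Hall→u1→Exit (+1); total 2.
Path Hall→u3→Exit (+1); total 3.
Path Hall→u6→Exit (+1); total 4.
Path Hall→u4→u5→Exit (+1); total 5.
No residual Hall→Exit path; max flow = 5.
Certifying cut of size 5: {Hall→Exit, Hall→u1, Hall→u3, Hall→u4, Hall→u6}.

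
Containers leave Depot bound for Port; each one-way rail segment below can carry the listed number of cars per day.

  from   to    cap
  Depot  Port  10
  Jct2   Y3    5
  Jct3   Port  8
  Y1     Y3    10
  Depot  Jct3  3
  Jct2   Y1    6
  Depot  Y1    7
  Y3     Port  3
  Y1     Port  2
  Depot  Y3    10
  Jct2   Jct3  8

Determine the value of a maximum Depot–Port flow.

Augment Depot→Port: bottleneck 10, flow now 10.
Augment Depot→Jct3→Port: bottleneck 3, flow now 13.
Augment Depot→Y1→Port: bottleneck 2, flow now 15.
Augment Depot→Y3→Port: bottleneck 3, flow now 18.
No augmenting path remains; maximum flow = 18.
In the residual graph, reachable from Depot: {Depot, Y1, Y3}.
Min-cut edges: Depot→Jct3 (3), Depot→Port (10), Y1→Port (2), Y3→Port (3); capacity 3 + 10 + 2 + 3 = 18.
This cut is saturated, so no flow can exceed 18.

18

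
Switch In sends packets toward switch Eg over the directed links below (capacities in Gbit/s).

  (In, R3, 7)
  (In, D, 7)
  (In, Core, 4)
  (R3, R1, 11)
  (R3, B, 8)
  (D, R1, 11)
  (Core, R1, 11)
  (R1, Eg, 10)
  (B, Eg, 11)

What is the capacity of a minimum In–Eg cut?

17

Augment In→R3→R1→Eg: bottleneck 7, flow now 7.
Augment In→D→R1→Eg: bottleneck 3, flow now 10.
Augment In→D→R1→R3→B→Eg: bottleneck 4, flow now 14. (uses reverse residual edge)
Augment In→Core→R1→R3→B→Eg: bottleneck 3, flow now 17. (uses reverse residual edge)
No augmenting path remains; maximum flow = 17.
By max-flow min-cut, the minimum cut capacity equals the max flow.
In the residual graph, reachable from In: {In, D, Core, R1}.
Min-cut edges: In→R3 (7), R1→Eg (10); capacity 7 + 10 = 17.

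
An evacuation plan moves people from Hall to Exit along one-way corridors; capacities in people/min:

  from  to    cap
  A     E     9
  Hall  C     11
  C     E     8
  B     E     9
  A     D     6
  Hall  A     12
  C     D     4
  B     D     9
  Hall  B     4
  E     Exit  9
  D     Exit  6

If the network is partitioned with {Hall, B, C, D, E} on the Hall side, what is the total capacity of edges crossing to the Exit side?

27

Edges leaving {Hall, B, C, D, E}: Hall→A (12), D→Exit (6), E→Exit (9).
Cut capacity = 12 + 6 + 9 = 27.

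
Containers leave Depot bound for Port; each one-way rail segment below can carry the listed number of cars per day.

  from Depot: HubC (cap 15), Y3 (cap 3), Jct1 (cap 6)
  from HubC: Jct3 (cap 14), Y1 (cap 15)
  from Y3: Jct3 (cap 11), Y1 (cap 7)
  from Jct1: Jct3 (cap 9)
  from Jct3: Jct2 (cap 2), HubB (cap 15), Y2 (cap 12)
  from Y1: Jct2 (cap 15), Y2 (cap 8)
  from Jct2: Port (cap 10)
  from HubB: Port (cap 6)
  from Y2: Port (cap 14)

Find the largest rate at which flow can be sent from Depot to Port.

24

Augment Depot→HubC→Jct3→Jct2→Port: bottleneck 2, flow now 2.
Augment Depot→HubC→Jct3→HubB→Port: bottleneck 6, flow now 8.
Augment Depot→HubC→Jct3→Y2→Port: bottleneck 6, flow now 14.
Augment Depot→HubC→Y1→Jct2→Port: bottleneck 1, flow now 15.
Augment Depot→Y3→Jct3→Y2→Port: bottleneck 3, flow now 18.
Augment Depot→Jct1→Jct3→Y2→Port: bottleneck 3, flow now 21.
Augment Depot→Jct1→Jct3→HubC→Y1→Jct2→Port: bottleneck 3, flow now 24. (uses reverse residual edge)
No augmenting path remains; maximum flow = 24.
In the residual graph, reachable from Depot: {Depot}.
Min-cut edges: Depot→HubC (15), Depot→Y3 (3), Depot→Jct1 (6); capacity 15 + 3 + 6 = 24.
This cut is saturated, so no flow can exceed 24.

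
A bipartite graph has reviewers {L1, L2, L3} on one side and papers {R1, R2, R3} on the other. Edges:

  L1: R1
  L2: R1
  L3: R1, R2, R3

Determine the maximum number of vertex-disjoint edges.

2

Unit-capacity flow: source→left, listed edges, right→sink; max matching = max flow.
Augmenting path L1→R1 (+1); matched 1.
Augmenting path L3→R2 (+1); matched 2.
No augmenting path remains; maximum matching = 2.
König certificate: {L3, R1} is a vertex cover of size 2 (every listed pair touches it), so no matching can be larger.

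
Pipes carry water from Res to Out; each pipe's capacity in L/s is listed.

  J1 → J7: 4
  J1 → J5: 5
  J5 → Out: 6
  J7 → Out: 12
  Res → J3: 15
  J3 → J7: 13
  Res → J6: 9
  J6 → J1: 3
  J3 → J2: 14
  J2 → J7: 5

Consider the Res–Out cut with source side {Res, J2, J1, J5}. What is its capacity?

Edges leaving {Res, J2, J1, J5}: Res→J3 (15), Res→J6 (9), J2→J7 (5), J1→J7 (4), J5→Out (6).
Cut capacity = 15 + 9 + 5 + 4 + 6 = 39.

39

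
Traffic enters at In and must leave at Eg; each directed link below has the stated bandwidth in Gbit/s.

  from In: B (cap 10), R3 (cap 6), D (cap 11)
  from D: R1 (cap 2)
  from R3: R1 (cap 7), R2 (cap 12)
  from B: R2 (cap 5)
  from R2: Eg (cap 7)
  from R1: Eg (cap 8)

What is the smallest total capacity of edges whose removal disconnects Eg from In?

13

Augment In→D→R1→Eg: bottleneck 2, flow now 2.
Augment In→R3→R2→Eg: bottleneck 6, flow now 8.
Augment In→B→R2→Eg: bottleneck 1, flow now 9.
Augment In→B→R2→R3→R1→Eg: bottleneck 4, flow now 13. (uses reverse residual edge)
No augmenting path remains; maximum flow = 13.
By max-flow min-cut, the minimum cut capacity equals the max flow.
In the residual graph, reachable from In: {In, D, B}.
Min-cut edges: In→R3 (6), D→R1 (2), B→R2 (5); capacity 6 + 2 + 5 = 13.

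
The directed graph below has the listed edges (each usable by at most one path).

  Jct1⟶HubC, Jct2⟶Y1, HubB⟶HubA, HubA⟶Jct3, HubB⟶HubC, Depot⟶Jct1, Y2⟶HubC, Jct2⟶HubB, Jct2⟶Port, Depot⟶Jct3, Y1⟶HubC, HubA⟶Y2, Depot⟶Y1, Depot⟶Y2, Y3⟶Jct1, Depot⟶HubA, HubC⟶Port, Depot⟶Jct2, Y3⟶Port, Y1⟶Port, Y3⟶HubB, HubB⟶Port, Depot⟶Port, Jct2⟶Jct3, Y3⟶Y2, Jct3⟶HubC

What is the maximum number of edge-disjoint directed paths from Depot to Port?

4

Assign every edge capacity 1; by Menger, the answer equals the max flow.
Path Depot→Port (+1); total 1.
Path Depot→Y1→Port (+1); total 2.
Path Depot→Jct2→Port (+1); total 3.
Path Depot→Y2→HubC→Port (+1); total 4.
No residual Depot→Port path; max flow = 4.
Certifying cut of size 4: {Depot→Jct2, Depot→Port, Depot→Y1, HubC→Port}.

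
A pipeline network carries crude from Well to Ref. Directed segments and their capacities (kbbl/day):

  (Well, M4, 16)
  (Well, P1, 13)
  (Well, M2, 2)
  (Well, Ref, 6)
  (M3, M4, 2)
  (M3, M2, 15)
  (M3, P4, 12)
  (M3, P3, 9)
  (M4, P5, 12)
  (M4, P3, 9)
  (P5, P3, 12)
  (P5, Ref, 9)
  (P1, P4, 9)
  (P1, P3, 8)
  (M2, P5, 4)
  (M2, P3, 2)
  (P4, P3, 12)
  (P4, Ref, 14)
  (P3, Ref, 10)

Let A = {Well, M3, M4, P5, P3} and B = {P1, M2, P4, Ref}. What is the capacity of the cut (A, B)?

67

Edges leaving {Well, M3, M4, P5, P3}: Well→P1 (13), Well→M2 (2), Well→Ref (6), M3→M2 (15), M3→P4 (12), P5→Ref (9), P3→Ref (10).
Cut capacity = 13 + 2 + 6 + 15 + 12 + 9 + 10 = 67.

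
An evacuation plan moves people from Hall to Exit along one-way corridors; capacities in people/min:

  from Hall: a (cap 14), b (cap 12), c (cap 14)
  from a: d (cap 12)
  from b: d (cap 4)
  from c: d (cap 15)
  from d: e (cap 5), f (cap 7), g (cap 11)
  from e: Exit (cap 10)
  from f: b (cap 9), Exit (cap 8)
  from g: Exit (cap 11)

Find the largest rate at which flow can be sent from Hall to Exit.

Augment Hall→a→d→e→Exit: bottleneck 5, flow now 5.
Augment Hall→a→d→f→Exit: bottleneck 7, flow now 12.
Augment Hall→b→d→g→Exit: bottleneck 4, flow now 16.
Augment Hall→c→d→g→Exit: bottleneck 7, flow now 23.
No augmenting path remains; maximum flow = 23.
In the residual graph, reachable from Hall: {Hall, a, b, c, d}.
Min-cut edges: d→e (5), d→f (7), d→g (11); capacity 5 + 7 + 11 = 23.
This cut is saturated, so no flow can exceed 23.

23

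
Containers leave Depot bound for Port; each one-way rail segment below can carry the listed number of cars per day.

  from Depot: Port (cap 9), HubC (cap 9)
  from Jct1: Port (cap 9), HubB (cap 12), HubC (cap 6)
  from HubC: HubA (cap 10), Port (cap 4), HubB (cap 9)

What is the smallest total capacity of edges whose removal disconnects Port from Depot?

13

Augment Depot→Port: bottleneck 9, flow now 9.
Augment Depot→HubC→Port: bottleneck 4, flow now 13.
No augmenting path remains; maximum flow = 13.
By max-flow min-cut, the minimum cut capacity equals the max flow.
In the residual graph, reachable from Depot: {Depot, HubC, HubA, HubB}.
Min-cut edges: Depot→Port (9), HubC→Port (4); capacity 9 + 4 = 13.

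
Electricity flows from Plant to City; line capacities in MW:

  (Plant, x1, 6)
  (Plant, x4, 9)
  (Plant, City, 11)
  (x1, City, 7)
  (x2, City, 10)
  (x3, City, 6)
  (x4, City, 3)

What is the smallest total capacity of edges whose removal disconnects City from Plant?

20

Augment Plant→City: bottleneck 11, flow now 11.
Augment Plant→x1→City: bottleneck 6, flow now 17.
Augment Plant→x4→City: bottleneck 3, flow now 20.
No augmenting path remains; maximum flow = 20.
By max-flow min-cut, the minimum cut capacity equals the max flow.
In the residual graph, reachable from Plant: {Plant, x4}.
Min-cut edges: Plant→x1 (6), Plant→City (11), x4→City (3); capacity 6 + 11 + 3 = 20.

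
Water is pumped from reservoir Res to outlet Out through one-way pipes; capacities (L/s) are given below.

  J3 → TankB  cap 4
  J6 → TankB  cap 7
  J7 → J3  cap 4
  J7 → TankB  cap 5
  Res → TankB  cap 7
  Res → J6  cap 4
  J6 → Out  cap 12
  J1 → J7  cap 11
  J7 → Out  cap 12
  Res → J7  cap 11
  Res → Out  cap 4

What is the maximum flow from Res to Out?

Augment Res→Out: bottleneck 4, flow now 4.
Augment Res→J7→Out: bottleneck 11, flow now 15.
Augment Res→J6→Out: bottleneck 4, flow now 19.
No augmenting path remains; maximum flow = 19.
In the residual graph, reachable from Res: {Res, TankB}.
Min-cut edges: Res→J7 (11), Res→J6 (4), Res→Out (4); capacity 11 + 4 + 4 = 19.
This cut is saturated, so no flow can exceed 19.

19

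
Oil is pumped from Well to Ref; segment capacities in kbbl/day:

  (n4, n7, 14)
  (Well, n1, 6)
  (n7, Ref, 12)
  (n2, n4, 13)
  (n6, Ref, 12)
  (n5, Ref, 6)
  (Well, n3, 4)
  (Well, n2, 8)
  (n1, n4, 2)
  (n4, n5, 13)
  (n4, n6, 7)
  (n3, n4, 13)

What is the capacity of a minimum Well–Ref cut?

14

Augment Well→n1→n4→n5→Ref: bottleneck 2, flow now 2.
Augment Well→n2→n4→n5→Ref: bottleneck 4, flow now 6.
Augment Well→n2→n4→n6→Ref: bottleneck 4, flow now 10.
Augment Well→n3→n4→n6→Ref: bottleneck 3, flow now 13.
Augment Well→n3→n4→n7→Ref: bottleneck 1, flow now 14.
No augmenting path remains; maximum flow = 14.
By max-flow min-cut, the minimum cut capacity equals the max flow.
In the residual graph, reachable from Well: {Well, n1}.
Min-cut edges: Well→n2 (8), Well→n3 (4), n1→n4 (2); capacity 8 + 4 + 2 = 14.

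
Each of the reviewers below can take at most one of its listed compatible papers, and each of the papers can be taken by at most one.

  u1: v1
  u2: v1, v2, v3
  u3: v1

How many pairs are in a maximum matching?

2

Unit-capacity flow: source→left, listed edges, right→sink; max matching = max flow.
Augmenting path u1→v1 (+1); matched 1.
Augmenting path u2→v2 (+1); matched 2.
No augmenting path remains; maximum matching = 2.
König certificate: {u2, v1} is a vertex cover of size 2 (every listed pair touches it), so no matching can be larger.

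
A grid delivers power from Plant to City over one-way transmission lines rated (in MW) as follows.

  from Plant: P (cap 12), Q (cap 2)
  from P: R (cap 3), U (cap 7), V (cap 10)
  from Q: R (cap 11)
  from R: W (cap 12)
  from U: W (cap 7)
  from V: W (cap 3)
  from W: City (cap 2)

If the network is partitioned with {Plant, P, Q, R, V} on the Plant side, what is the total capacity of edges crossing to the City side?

22

Edges leaving {Plant, P, Q, R, V}: P→U (7), R→W (12), V→W (3).
Cut capacity = 7 + 12 + 3 = 22.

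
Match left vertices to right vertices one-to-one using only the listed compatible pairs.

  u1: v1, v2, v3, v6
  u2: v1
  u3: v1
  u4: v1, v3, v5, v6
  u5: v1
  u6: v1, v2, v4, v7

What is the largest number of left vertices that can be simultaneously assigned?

Unit-capacity flow: source→left, listed edges, right→sink; max matching = max flow.
Augmenting path u1→v1 (+1); matched 1.
Augmenting path u4→v3 (+1); matched 2.
Augmenting path u6→v2 (+1); matched 3.
Augmenting path u2→v1→u1→v6 (+1); matched 4.
No augmenting path remains; maximum matching = 4.
König certificate: {u1, u4, u6, v1} is a vertex cover of size 4 (every listed pair touches it), so no matching can be larger.

4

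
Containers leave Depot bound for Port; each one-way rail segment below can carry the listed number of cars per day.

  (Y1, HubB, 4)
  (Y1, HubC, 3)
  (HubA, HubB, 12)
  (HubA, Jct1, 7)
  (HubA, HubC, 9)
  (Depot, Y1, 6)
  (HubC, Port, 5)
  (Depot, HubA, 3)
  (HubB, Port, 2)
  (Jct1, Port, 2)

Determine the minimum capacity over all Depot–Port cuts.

8

Augment Depot→Y1→HubC→Port: bottleneck 3, flow now 3.
Augment Depot→Y1→HubB→Port: bottleneck 2, flow now 5.
Augment Depot→HubA→HubC→Port: bottleneck 2, flow now 7.
Augment Depot→HubA→Jct1→Port: bottleneck 1, flow now 8.
No augmenting path remains; maximum flow = 8.
By max-flow min-cut, the minimum cut capacity equals the max flow.
In the residual graph, reachable from Depot: {Depot, Y1, HubB}.
Min-cut edges: Depot→HubA (3), Y1→HubC (3), HubB→Port (2); capacity 3 + 3 + 2 = 8.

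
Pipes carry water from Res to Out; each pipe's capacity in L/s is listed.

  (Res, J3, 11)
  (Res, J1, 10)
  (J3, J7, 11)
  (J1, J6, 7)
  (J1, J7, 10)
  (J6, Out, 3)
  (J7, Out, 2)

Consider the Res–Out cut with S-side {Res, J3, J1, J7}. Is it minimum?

Given cut capacity: 7 + 2 = 9.
Augment Res→J3→J7→Out: bottleneck 2, flow now 2.
Augment Res→J1→J6→Out: bottleneck 3, flow now 5.
No augmenting path remains; maximum flow = 5.
In the residual graph, reachable from Res: {Res, J3, J1, J6, J7}.
Min-cut edges: J6→Out (3), J7→Out (2); capacity 3 + 2 = 5.
Cut capacity 9 exceeds the max flow 5, so it is not minimum.

No — its capacity is 9, but the minimum cut has capacity 5.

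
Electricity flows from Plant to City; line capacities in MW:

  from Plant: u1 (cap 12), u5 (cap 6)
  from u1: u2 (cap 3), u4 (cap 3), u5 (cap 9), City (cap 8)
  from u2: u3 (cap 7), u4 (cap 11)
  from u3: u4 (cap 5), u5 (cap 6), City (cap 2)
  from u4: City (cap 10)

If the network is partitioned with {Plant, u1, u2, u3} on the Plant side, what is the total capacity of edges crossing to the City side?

Edges leaving {Plant, u1, u2, u3}: Plant→u5 (6), u1→u4 (3), u1→u5 (9), u1→City (8), u2→u4 (11), u3→u4 (5), u3→u5 (6), u3→City (2).
Cut capacity = 6 + 3 + 9 + 8 + 11 + 5 + 6 + 2 = 50.

50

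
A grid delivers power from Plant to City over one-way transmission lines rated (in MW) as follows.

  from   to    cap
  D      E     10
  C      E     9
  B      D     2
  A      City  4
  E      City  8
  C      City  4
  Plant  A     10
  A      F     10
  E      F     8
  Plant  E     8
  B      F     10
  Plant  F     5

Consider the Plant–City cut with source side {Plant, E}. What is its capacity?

Edges leaving {Plant, E}: Plant→A (10), Plant→F (5), E→F (8), E→City (8).
Cut capacity = 10 + 5 + 8 + 8 = 31.

31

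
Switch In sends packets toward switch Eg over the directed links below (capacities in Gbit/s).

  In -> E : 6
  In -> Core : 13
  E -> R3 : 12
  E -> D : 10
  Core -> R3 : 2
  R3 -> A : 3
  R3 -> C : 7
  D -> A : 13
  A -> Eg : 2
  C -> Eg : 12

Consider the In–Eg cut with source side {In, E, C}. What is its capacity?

Edges leaving {In, E, C}: In→Core (13), E→R3 (12), E→D (10), C→Eg (12).
Cut capacity = 13 + 12 + 10 + 12 = 47.

47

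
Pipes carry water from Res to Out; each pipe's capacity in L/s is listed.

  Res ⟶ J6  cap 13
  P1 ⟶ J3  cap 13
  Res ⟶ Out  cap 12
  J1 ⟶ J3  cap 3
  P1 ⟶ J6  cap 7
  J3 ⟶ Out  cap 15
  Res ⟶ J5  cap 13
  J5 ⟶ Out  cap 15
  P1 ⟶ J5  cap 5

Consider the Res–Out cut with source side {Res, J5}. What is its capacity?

40

Edges leaving {Res, J5}: Res→J6 (13), Res→Out (12), J5→Out (15).
Cut capacity = 13 + 12 + 15 = 40.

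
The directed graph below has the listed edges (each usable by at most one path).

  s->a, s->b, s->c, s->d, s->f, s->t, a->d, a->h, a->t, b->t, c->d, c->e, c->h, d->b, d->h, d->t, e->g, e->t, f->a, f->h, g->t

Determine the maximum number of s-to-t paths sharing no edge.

Assign every edge capacity 1; by Menger, the answer equals the max flow.
Path s→t (+1); total 1.
Path s→a→t (+1); total 2.
Path s→b→t (+1); total 3.
Path s→d→t (+1); total 4.
Path s→c→e→t (+1); total 5.
No residual s→t path; max flow = 5.
Certifying cut of size 5: {a→t, b→t, d→t, s→c, s→t}.

5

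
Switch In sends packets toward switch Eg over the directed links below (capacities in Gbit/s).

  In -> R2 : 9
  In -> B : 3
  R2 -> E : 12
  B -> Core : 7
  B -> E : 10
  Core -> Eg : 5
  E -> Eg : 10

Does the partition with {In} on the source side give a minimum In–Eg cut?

Yes — it is a minimum cut (capacity 12).

Given cut capacity: 9 + 3 = 12.
Augment In→R2→E→Eg: bottleneck 9, flow now 9.
Augment In→B→Core→Eg: bottleneck 3, flow now 12.
No augmenting path remains; maximum flow = 12.
Cut capacity 12 equals the max flow, so it is a minimum cut.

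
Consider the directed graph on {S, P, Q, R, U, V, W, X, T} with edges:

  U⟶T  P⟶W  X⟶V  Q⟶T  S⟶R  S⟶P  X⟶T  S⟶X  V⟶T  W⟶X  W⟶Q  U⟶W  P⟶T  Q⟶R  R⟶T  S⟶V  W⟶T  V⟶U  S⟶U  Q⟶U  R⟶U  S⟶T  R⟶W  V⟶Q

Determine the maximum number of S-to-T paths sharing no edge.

Assign every edge capacity 1; by Menger, the answer equals the max flow.
Path S→T (+1); total 1.
Path S→P→T (+1); total 2.
Path S→R→T (+1); total 3.
Path S→U→T (+1); total 4.
Path S→V→T (+1); total 5.
Path S→X→T (+1); total 6.
No residual S→T path; max flow = 6.
Certifying cut of size 6: {S→P, S→R, S→T, S→U, S→V, S→X}.

6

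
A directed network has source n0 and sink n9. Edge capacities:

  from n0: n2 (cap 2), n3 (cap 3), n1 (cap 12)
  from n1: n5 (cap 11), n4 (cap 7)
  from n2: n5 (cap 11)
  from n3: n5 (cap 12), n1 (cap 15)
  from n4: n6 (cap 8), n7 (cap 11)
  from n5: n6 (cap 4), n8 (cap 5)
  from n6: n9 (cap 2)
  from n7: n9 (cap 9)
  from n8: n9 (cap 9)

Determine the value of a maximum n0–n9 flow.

14

Augment n0→n1→n4→n6→n9: bottleneck 2, flow now 2.
Augment n0→n1→n4→n7→n9: bottleneck 5, flow now 7.
Augment n0→n1→n5→n8→n9: bottleneck 5, flow now 12.
Augment n0→n2→n5→n6→n4→n7→n9: bottleneck 2, flow now 14. (uses reverse residual edge)
No augmenting path remains; maximum flow = 14.
In the residual graph, reachable from n0: {n0, n1, n2, n3, n5, n6}.
Min-cut edges: n1→n4 (7), n5→n8 (5), n6→n9 (2); capacity 7 + 5 + 2 = 14.
This cut is saturated, so no flow can exceed 14.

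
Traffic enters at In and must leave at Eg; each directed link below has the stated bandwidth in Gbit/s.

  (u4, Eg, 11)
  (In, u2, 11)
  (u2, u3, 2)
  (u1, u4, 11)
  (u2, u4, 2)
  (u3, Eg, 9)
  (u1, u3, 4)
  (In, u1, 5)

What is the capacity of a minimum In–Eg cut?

9

Augment In→u1→u3→Eg: bottleneck 4, flow now 4.
Augment In→u1→u4→Eg: bottleneck 1, flow now 5.
Augment In→u2→u3→Eg: bottleneck 2, flow now 7.
Augment In→u2→u4→Eg: bottleneck 2, flow now 9.
No augmenting path remains; maximum flow = 9.
By max-flow min-cut, the minimum cut capacity equals the max flow.
In the residual graph, reachable from In: {In, u2}.
Min-cut edges: In→u1 (5), u2→u3 (2), u2→u4 (2); capacity 5 + 2 + 2 = 9.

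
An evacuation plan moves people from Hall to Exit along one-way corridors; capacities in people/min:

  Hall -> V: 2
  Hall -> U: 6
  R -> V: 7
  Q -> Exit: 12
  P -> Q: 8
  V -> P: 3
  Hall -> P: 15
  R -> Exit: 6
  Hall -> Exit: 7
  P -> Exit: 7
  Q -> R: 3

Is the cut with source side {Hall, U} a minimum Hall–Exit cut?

Given cut capacity: 15 + 2 + 7 = 24.
Augment Hall→Exit: bottleneck 7, flow now 7.
Augment Hall→P→Exit: bottleneck 7, flow now 14.
Augment Hall→P→Q→Exit: bottleneck 8, flow now 22.
No augmenting path remains; maximum flow = 22.
In the residual graph, reachable from Hall: {Hall, P, U, V}.
Min-cut edges: Hall→Exit (7), P→Q (8), P→Exit (7); capacity 7 + 8 + 7 = 22.
Cut capacity 24 exceeds the max flow 22, so it is not minimum.

No — its capacity is 24, but the minimum cut has capacity 22.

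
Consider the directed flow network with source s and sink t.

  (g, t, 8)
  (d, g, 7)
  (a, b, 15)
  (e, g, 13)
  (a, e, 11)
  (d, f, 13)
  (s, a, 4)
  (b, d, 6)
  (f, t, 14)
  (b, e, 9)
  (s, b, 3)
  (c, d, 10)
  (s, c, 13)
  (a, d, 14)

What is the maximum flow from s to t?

17

Augment s→a→d→f→t: bottleneck 4, flow now 4.
Augment s→b→d→f→t: bottleneck 3, flow now 7.
Augment s→c→d→f→t: bottleneck 6, flow now 13.
Augment s→c→d→g→t: bottleneck 4, flow now 17.
No augmenting path remains; maximum flow = 17.
In the residual graph, reachable from s: {s, c}.
Min-cut edges: s→a (4), s→b (3), c→d (10); capacity 4 + 3 + 10 = 17.
This cut is saturated, so no flow can exceed 17.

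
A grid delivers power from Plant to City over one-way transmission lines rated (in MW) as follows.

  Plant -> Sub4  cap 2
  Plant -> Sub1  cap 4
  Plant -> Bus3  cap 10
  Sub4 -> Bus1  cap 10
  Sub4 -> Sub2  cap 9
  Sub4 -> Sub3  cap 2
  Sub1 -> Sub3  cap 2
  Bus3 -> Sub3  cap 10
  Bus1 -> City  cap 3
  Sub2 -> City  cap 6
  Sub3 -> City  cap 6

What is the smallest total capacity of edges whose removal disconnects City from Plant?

Augment Plant→Sub4→Bus1→City: bottleneck 2, flow now 2.
Augment Plant→Sub1→Sub3→City: bottleneck 2, flow now 4.
Augment Plant→Bus3→Sub3→City: bottleneck 4, flow now 8.
No augmenting path remains; maximum flow = 8.
By max-flow min-cut, the minimum cut capacity equals the max flow.
In the residual graph, reachable from Plant: {Plant, Sub1, Bus3, Sub3}.
Min-cut edges: Plant→Sub4 (2), Sub3→City (6); capacity 2 + 6 = 8.

8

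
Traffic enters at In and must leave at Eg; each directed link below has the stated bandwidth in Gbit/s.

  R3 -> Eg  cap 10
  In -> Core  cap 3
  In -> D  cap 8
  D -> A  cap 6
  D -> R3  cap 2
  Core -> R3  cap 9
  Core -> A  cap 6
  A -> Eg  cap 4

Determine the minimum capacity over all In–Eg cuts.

9

Augment In→D→R3→Eg: bottleneck 2, flow now 2.
Augment In→D→A→Eg: bottleneck 4, flow now 6.
Augment In→Core→R3→Eg: bottleneck 3, flow now 9.
No augmenting path remains; maximum flow = 9.
By max-flow min-cut, the minimum cut capacity equals the max flow.
In the residual graph, reachable from In: {In, D, A}.
Min-cut edges: In→Core (3), D→R3 (2), A→Eg (4); capacity 3 + 2 + 4 = 9.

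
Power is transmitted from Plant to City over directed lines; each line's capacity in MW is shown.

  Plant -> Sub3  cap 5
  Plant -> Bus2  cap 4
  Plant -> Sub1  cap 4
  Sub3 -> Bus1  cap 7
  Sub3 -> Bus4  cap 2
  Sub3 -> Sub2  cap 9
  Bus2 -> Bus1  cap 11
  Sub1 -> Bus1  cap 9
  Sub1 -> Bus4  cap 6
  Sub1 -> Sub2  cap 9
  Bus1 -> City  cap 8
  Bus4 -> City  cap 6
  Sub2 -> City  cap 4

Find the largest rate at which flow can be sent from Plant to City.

Augment Plant→Sub3→Bus1→City: bottleneck 5, flow now 5.
Augment Plant→Bus2→Bus1→City: bottleneck 3, flow now 8.
Augment Plant→Sub1→Bus4→City: bottleneck 4, flow now 12.
Augment Plant→Bus2→Bus1→Sub3→Bus4→City: bottleneck 1, flow now 13. (uses reverse residual edge)
No augmenting path remains; maximum flow = 13.
In the residual graph, reachable from Plant: {Plant}.
Min-cut edges: Plant→Sub3 (5), Plant→Bus2 (4), Plant→Sub1 (4); capacity 5 + 4 + 4 = 13.
This cut is saturated, so no flow can exceed 13.

13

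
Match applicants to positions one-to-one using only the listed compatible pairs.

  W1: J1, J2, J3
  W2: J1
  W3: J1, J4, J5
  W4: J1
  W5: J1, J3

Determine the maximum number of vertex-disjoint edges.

4

Unit-capacity flow: source→left, listed edges, right→sink; max matching = max flow.
Augmenting path W1→J1 (+1); matched 1.
Augmenting path W3→J4 (+1); matched 2.
Augmenting path W5→J3 (+1); matched 3.
Augmenting path W2→J1→W1→J2 (+1); matched 4.
No augmenting path remains; maximum matching = 4.
König certificate: {W1, W3, W5, J1} is a vertex cover of size 4 (every listed pair touches it), so no matching can be larger.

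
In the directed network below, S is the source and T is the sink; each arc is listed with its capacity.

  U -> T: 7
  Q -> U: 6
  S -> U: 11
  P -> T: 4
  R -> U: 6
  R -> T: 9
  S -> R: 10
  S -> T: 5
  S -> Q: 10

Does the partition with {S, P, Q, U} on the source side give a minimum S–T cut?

Given cut capacity: 10 + 5 + 4 + 7 = 26.
Augment S→T: bottleneck 5, flow now 5.
Augment S→R→T: bottleneck 9, flow now 14.
Augment S→U→T: bottleneck 7, flow now 21.
No augmenting path remains; maximum flow = 21.
In the residual graph, reachable from S: {S, Q, R, U}.
Min-cut edges: S→T (5), R→T (9), U→T (7); capacity 5 + 9 + 7 = 21.
Cut capacity 26 exceeds the max flow 21, so it is not minimum.

No — its capacity is 26, but the minimum cut has capacity 21.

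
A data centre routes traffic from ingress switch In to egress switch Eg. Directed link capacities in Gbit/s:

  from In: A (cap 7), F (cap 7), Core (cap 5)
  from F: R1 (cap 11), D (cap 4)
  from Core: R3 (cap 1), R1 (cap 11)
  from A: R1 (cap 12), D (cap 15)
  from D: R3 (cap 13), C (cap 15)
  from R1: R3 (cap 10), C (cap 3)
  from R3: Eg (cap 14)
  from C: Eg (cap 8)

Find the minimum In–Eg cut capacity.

Augment In→Core→R3→Eg: bottleneck 1, flow now 1.
Augment In→F→D→R3→Eg: bottleneck 4, flow now 5.
Augment In→F→R1→R3→Eg: bottleneck 3, flow now 8.
Augment In→Core→R1→R3→Eg: bottleneck 4, flow now 12.
Augment In→A→D→R3→Eg: bottleneck 2, flow now 14.
Augment In→A→D→C→Eg: bottleneck 5, flow now 19.
No augmenting path remains; maximum flow = 19.
By max-flow min-cut, the minimum cut capacity equals the max flow.
In the residual graph, reachable from In: {In}.
Min-cut edges: In→F (7), In→Core (5), In→A (7); capacity 7 + 5 + 7 = 19.

19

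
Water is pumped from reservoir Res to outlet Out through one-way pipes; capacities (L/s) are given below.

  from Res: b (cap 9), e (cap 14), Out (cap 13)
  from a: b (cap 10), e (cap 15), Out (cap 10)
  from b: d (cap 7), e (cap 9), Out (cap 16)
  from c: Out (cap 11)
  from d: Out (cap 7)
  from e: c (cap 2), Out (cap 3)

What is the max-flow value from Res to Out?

27

Augment Res→Out: bottleneck 13, flow now 13.
Augment Res→b→Out: bottleneck 9, flow now 22.
Augment Res→e→Out: bottleneck 3, flow now 25.
Augment Res→e→c→Out: bottleneck 2, flow now 27.
No augmenting path remains; maximum flow = 27.
In the residual graph, reachable from Res: {Res, e}.
Min-cut edges: Res→b (9), Res→Out (13), e→c (2), e→Out (3); capacity 9 + 13 + 2 + 3 = 27.
This cut is saturated, so no flow can exceed 27.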